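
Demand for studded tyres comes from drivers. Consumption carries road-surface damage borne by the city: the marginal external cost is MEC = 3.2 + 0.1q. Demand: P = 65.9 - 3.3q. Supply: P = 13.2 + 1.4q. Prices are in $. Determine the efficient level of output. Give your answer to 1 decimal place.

Social marginal benefit = demand − MEC = 62.7 - 3.4q.
Set SMB = MC: 62.7 - 3.4q = 13.2 + 1.4q → q* = 10.3125.

q* = 10.3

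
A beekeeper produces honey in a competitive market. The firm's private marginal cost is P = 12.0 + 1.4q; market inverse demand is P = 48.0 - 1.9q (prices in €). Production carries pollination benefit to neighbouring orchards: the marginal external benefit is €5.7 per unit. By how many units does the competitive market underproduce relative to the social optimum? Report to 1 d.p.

Market equilibrium (private): 12.0 + 1.4q = 48.0 - 1.9q → q_m = 10.9091.
Social marginal cost = private MC − MEB = 6.3 + 1.4q.
Set SMC = demand: 6.3 + 1.4q = 48.0 - 1.9q → q* = 12.6364.
Gap = |10.9091 − 12.6364| = 1.7273.

1.7 units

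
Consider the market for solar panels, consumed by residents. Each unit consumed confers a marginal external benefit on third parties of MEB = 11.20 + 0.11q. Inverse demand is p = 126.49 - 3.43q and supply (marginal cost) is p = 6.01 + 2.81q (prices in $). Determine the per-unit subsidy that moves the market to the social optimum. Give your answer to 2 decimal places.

subsidy = $13.56 per unit

Social marginal benefit = demand + MEB = 137.69 - 3.32q.
Set SMB = MC: 137.69 - 3.32q = 6.01 + 2.81q → q* = 21.4812.
The Pigouvian subsidy equals MEB at q*: 11.20 + 0.11×21.4812 = 13.5629.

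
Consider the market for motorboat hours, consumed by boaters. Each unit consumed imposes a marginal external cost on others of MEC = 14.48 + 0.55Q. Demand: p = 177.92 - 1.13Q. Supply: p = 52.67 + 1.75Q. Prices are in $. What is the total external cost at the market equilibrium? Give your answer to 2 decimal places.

$1149.85

Market equilibrium (private): 52.67 + 1.75Q = 177.92 - 1.13Q → Q_m = 43.4896.
Total external cost = ∫₀^{Q_m} (14.48 + 0.55Q) dQ = 14.48×43.4896 + ½×0.55×43.4896² = 1149.8494.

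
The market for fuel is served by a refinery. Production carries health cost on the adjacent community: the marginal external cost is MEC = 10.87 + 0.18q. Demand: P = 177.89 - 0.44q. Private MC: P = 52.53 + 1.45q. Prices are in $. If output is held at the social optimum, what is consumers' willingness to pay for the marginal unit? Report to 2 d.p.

P = $153.55

Social marginal cost = private MC + MEC = 63.40 + 1.63q.
Set SMC = demand: 63.40 + 1.63q = 177.89 - 0.44q → q* = 55.3092.
Consumer price on the demand curve at q*: 177.89 − 0.44×55.3092 = 153.5540.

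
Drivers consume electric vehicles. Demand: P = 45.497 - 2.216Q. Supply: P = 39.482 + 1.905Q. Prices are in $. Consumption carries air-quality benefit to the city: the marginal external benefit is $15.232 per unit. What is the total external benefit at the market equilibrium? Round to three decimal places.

$22.233

Market equilibrium (private): 39.482 + 1.905Q = 45.497 - 2.216Q → Q_m = 1.4596.
Total external benefit = MEB × Q_m = 15.232 × 1.4596 = 22.2326.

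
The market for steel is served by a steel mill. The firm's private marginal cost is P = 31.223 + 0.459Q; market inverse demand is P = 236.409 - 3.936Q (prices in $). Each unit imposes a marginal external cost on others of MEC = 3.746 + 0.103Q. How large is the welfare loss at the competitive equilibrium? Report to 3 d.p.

Market equilibrium (private): 31.223 + 0.459Q = 236.409 - 3.936Q → Q_m = 46.6862.
Social marginal cost = private MC + MEC = 34.969 + 0.562Q.
Set SMC = demand: 34.969 + 0.562Q = 236.409 - 3.936Q → Q* = 44.7843.
The loss is the area between SMC and demand from Q* to Q_m; with linear curves that's a triangle of height MEC(Q_m).
DWL = ½ × 1.9019 × 8.5547 = 8.1351.

DWL = $8.135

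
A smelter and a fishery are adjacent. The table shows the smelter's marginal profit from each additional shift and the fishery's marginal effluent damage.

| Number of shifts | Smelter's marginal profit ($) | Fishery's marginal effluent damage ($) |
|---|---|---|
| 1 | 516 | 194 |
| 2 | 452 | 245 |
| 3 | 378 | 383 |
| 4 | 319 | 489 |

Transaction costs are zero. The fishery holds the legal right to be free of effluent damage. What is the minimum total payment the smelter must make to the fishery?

$439

Efficient level: marginal profit ≥ marginal effluent damage through level 2, so k* = 2.
With the fishery holding the right, the smelter must at least compensate total damage at k*: 194 + 245 = 439.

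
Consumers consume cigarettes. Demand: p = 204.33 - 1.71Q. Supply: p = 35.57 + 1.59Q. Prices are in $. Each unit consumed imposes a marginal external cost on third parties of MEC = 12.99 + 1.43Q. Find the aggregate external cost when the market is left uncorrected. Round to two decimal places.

$2534.20

Market equilibrium (private): 35.57 + 1.59Q = 204.33 - 1.71Q → Q_m = 51.1394.
Total external cost = ∫₀^{Q_m} (12.99 + 1.43Q) dQ = 12.99×51.1394 + ½×1.43×51.1394² = 2534.1961.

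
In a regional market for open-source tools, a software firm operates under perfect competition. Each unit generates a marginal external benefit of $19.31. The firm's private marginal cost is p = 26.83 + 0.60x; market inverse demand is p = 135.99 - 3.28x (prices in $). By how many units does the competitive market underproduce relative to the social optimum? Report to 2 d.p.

4.98 units

Market equilibrium (private): 26.83 + 0.60x = 135.99 - 3.28x → x_m = 28.1340.
Social marginal cost = private MC − MEB = 7.52 + 0.60x.
Set SMC = demand: 7.52 + 0.60x = 135.99 - 3.28x → x* = 33.1108.
Gap = |28.1340 − 33.1108| = 4.9768.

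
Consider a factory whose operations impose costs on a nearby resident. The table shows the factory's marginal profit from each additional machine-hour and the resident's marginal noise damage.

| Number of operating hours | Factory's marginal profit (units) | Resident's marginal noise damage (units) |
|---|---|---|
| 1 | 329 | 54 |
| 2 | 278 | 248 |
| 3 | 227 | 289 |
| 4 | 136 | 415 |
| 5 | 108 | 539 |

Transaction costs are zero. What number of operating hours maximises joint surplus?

2

Bargaining reaches the level where marginal profit last exceeds marginal noise damage.
That holds through level 2 (278 ≥ 248) but not at 3 (227 < 289).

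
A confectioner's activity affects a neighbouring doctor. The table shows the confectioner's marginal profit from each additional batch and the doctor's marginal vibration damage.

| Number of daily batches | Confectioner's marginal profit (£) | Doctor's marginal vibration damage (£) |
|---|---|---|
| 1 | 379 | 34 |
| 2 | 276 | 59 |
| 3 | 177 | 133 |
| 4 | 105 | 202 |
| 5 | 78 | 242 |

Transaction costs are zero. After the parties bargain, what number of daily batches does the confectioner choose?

3

Bargaining reaches the level where marginal profit last exceeds marginal vibration damage.
That holds through level 3 (177 ≥ 133) but not at 4 (105 < 202).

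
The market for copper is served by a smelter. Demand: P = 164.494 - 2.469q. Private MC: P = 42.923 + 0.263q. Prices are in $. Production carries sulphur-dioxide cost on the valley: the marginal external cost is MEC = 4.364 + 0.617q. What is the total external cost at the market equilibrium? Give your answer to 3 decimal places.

Market equilibrium (private): 42.923 + 0.263q = 164.494 - 2.469q → q_m = 44.4989.
Total external cost = ∫₀^{q_m} (4.364 + 0.617q) dq = 4.364×44.4989 + ½×0.617×44.4989² = 805.0701.

$805.070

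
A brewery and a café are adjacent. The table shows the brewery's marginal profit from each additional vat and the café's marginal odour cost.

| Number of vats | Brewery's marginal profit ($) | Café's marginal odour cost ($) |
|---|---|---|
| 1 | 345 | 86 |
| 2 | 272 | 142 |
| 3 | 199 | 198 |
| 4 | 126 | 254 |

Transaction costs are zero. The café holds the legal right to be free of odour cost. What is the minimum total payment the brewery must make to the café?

Efficient level: marginal profit ≥ marginal odour cost through level 3, so k* = 3.
With the café holding the right, the brewery must at least compensate total damage at k*: 86 + 142 + 198 = 426.

$426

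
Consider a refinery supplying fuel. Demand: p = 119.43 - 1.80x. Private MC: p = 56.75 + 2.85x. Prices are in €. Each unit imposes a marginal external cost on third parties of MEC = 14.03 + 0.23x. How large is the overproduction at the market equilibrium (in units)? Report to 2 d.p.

Market equilibrium (private): 56.75 + 2.85x = 119.43 - 1.80x → x_m = 13.4796.
Social marginal cost = private MC + MEC = 70.78 + 3.08x.
Set SMC = demand: 70.78 + 3.08x = 119.43 - 1.80x → x* = 9.9693.
Gap = |13.4796 − 9.9693| = 3.5103.

3.51 units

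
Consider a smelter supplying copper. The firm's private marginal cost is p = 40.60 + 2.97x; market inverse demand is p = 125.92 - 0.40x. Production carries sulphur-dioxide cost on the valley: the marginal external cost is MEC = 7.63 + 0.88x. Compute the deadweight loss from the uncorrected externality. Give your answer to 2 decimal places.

DWL = 105.24

Market equilibrium (private): 40.60 + 2.97x = 125.92 - 0.40x → x_m = 25.3175.
Social marginal cost = private MC + MEC = 48.23 + 3.85x.
Set SMC = demand: 48.23 + 3.85x = 125.92 - 0.40x → x* = 18.2800.
Height of the DWL triangle at x_m is SMC(x_m) − demand(x_m) = MEC(x_m) = 29.9094.
DWL = ½ × 7.0375 × 29.9094 = 105.2437.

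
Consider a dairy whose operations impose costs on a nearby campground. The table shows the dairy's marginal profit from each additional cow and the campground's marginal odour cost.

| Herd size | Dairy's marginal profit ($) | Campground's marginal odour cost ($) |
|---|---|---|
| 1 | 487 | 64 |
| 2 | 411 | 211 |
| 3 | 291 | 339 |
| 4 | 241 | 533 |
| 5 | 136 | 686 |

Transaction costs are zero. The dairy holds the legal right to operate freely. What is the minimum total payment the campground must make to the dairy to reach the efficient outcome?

Left alone the dairy would choose level 5 (marginal profit stays positive).
Efficient level: k* = 2 (marginal profit ≥ marginal odour cost through 2).
The campground must at least cover the dairy's forgone profit from cutting 5→2: 291 + 241 + 136 = 668.

$668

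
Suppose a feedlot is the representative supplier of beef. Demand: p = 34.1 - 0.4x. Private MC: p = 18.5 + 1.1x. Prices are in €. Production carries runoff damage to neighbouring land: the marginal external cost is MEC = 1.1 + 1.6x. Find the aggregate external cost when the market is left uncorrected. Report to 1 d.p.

€98.0

Market equilibrium (private): 18.5 + 1.1x = 34.1 - 0.4x → x_m = 10.4000.
Total external cost = ∫₀^{x_m} (1.1 + 1.6x) dx = 1.1×10.4000 + ½×1.6×10.4000² = 97.9680.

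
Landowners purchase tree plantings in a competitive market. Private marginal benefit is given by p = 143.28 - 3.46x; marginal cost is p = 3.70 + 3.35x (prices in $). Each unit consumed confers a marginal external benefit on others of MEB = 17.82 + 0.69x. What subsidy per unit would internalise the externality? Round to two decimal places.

subsidy = $35.57 per unit

Social marginal benefit = demand + MEB = 161.10 - 2.77x.
Set SMB = MC: 161.10 - 2.77x = 3.70 + 3.35x → x* = 25.7190.
The Pigouvian subsidy equals MEB at x*: 17.82 + 0.69×25.7190 = 35.5661.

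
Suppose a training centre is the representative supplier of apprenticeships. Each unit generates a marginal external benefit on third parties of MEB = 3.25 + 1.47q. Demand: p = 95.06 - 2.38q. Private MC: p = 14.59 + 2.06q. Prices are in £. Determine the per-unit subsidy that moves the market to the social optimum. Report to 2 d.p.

Social marginal cost = private MC − MEB = 11.34 + 0.59q.
Set SMC = demand: 11.34 + 0.59q = 95.06 - 2.38q → q* = 28.1886.
The Pigouvian subsidy equals MEB at q*: 3.25 + 1.47×28.1886 = 44.6872.

subsidy = £44.69 per unit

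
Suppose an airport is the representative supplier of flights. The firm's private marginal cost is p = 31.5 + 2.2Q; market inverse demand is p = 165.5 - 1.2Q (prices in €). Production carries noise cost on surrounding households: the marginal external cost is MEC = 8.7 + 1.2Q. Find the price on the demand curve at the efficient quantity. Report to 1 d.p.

Social marginal cost = private MC + MEC = 40.2 + 3.4Q.
Set SMC = demand: 40.2 + 3.4Q = 165.5 - 1.2Q → Q* = 27.2391.
Consumer price on the demand curve at Q*: 165.5 − 1.2×27.2391 = 132.8131.

P = €132.8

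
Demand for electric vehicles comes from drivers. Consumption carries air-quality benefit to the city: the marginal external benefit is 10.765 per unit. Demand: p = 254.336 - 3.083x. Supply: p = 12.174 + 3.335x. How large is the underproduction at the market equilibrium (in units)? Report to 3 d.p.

1.677 units

Market equilibrium (private): 12.174 + 3.335x = 254.336 - 3.083x → x_m = 37.7317.
Social marginal benefit = demand + MEB = 265.101 - 3.083x.
Set SMB = MC: 265.101 - 3.083x = 12.174 + 3.335x → x* = 39.4090.
Gap = |37.7317 − 39.4090| = 1.6773.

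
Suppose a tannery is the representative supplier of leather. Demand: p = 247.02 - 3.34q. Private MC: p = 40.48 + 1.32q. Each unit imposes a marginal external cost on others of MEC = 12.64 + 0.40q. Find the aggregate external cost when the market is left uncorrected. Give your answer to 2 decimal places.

Market equilibrium (private): 40.48 + 1.32q = 247.02 - 3.34q → q_m = 44.3219.
Total external cost = ∫₀^{q_m} (12.64 + 0.40q) dq = 12.64×44.3219 + ½×0.40×44.3219² = 953.1150.

953.11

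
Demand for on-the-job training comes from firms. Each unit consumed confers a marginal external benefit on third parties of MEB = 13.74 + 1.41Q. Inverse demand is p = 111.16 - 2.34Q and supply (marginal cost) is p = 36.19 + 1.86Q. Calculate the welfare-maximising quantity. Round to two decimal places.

Q* = 31.80

Social marginal benefit = demand + MEB = 124.90 - 0.93Q.
Set SMB = MC: 124.90 - 0.93Q = 36.19 + 1.86Q → Q* = 31.7957.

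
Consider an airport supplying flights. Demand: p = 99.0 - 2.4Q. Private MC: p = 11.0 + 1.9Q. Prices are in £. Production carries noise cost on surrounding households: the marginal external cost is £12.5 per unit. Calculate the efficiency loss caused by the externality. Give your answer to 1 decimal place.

DWL = £18.2

Market equilibrium (private): 11.0 + 1.9Q = 99.0 - 2.4Q → Q_m = 20.4651.
Social marginal cost = private MC + MEC = 23.5 + 1.9Q.
Set SMC = demand: 23.5 + 1.9Q = 99.0 - 2.4Q → Q* = 17.5581.
Between Q* and Q_m the wedge SMC − demand runs linearly from 0 to MEC(Q_m), so the loss is a triangle.
DWL = ½ × 2.9070 × 12.5000 = 18.1688.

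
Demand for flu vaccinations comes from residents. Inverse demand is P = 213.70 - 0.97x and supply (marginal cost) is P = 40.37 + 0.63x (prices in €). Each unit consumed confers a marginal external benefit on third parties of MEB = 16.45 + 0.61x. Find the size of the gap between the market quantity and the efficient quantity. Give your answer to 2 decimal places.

Market equilibrium (private): 40.37 + 0.63x = 213.70 - 0.97x → x_m = 108.3313.
Social marginal benefit = demand + MEB = 230.15 - 0.36x.
Set SMB = MC: 230.15 - 0.36x = 40.37 + 0.63x → x* = 191.6970.
Gap = |108.3313 − 191.6970| = 83.3657.

83.37 units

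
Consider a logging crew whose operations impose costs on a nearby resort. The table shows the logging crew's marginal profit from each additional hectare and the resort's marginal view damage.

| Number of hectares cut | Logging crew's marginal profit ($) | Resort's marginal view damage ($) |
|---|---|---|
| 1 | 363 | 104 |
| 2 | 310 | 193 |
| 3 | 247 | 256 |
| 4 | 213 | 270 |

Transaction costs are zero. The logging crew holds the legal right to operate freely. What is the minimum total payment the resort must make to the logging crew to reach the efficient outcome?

$460

Left alone the logging crew would choose level 4 (marginal profit stays positive).
Efficient level: k* = 2 (marginal profit ≥ marginal view damage through 2).
The resort must at least cover the logging crew's forgone profit from cutting 4→2: 247 + 213 = 460.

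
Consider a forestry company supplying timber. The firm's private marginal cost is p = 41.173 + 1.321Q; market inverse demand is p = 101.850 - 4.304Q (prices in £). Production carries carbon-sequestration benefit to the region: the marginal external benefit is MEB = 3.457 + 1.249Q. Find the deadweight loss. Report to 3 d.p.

DWL = £32.750

Market equilibrium (private): 41.173 + 1.321Q = 101.850 - 4.304Q → Q_m = 10.7870.
Social marginal cost = private MC − MEB = 37.716 + 0.072Q.
Set SMC = demand: 37.716 + 0.072Q = 101.850 - 4.304Q → Q* = 14.6559.
Height of the DWL triangle at Q_m is demand(Q_m) − SMC(Q_m) = MEB(Q_m) = 16.9300.
DWL = ½ × 3.8689 × 16.9300 = 32.7502.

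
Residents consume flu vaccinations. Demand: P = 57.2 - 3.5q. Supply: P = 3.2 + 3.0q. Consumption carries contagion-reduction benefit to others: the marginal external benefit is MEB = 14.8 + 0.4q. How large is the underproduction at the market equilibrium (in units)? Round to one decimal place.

3.0 units

Market equilibrium (private): 3.2 + 3.0q = 57.2 - 3.5q → q_m = 8.3077.
Social marginal benefit = demand + MEB = 72.0 - 3.1q.
Set SMB = MC: 72.0 - 3.1q = 3.2 + 3.0q → q* = 11.2787.
Gap = |8.3077 − 11.2787| = 2.9710.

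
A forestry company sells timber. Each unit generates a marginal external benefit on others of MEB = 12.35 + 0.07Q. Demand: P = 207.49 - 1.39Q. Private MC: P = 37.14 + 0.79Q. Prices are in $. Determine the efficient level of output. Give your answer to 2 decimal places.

Social marginal cost = private MC − MEB = 24.79 + 0.72Q.
Set SMC = demand: 24.79 + 0.72Q = 207.49 - 1.39Q → Q* = 86.5877.

Q* = 86.59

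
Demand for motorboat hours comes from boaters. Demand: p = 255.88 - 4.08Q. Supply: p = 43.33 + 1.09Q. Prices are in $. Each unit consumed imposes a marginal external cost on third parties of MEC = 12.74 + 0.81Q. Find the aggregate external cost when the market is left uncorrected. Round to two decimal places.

$1208.31

Market equilibrium (private): 43.33 + 1.09Q = 255.88 - 4.08Q → Q_m = 41.1122.
Total external cost = ∫₀^{Q_m} (12.74 + 0.81Q) dQ = 12.74×41.1122 + ½×0.81×41.1122² = 1208.3057.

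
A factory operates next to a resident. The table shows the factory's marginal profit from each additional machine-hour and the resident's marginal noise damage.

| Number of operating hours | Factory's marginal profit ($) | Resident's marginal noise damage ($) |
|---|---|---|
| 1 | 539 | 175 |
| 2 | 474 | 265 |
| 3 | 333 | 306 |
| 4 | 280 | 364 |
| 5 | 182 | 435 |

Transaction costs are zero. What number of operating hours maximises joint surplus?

3

Bargaining reaches the level where marginal profit last exceeds marginal noise damage.
That holds through level 3 (333 ≥ 306) but not at 4 (280 < 364).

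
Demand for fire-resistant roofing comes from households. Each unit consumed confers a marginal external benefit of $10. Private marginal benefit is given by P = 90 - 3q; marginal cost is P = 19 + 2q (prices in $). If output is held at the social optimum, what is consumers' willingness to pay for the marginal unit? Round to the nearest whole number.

P = $41

Social marginal benefit = demand + MEB = 100 - 3q.
Set SMB = MC: 100 - 3q = 19 + 2q → q* = 16.2000.
Consumer price on the demand curve at q*: 90 − 3×16.2000 = 41.4000.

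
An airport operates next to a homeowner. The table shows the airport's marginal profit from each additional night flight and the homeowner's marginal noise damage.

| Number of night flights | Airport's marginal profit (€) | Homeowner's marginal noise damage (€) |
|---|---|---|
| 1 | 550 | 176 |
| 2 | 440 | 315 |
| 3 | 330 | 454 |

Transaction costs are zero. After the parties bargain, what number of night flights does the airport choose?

2

Bargaining reaches the level where marginal profit last exceeds marginal noise damage.
That holds through level 2 (440 ≥ 315) but not at 3 (330 < 454).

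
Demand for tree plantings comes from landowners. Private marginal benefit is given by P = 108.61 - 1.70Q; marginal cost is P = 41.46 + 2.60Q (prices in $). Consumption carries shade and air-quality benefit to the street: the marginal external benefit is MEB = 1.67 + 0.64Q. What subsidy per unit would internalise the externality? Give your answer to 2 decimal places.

subsidy = $13.70 per unit

Social marginal benefit = demand + MEB = 110.28 - 1.06Q.
Set SMB = MC: 110.28 - 1.06Q = 41.46 + 2.60Q → Q* = 18.8033.
The Pigouvian subsidy equals MEB at Q*: 1.67 + 0.64×18.8033 = 13.7041.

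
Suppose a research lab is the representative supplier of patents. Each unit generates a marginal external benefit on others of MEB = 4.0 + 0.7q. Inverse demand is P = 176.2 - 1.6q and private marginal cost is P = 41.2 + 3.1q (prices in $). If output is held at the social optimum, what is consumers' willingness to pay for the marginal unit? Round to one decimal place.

Social marginal cost = private MC − MEB = 37.2 + 2.4q.
Set SMC = demand: 37.2 + 2.4q = 176.2 - 1.6q → q* = 34.7500.
Consumer price on the demand curve at q*: 176.2 − 1.6×34.7500 = 120.6000.

P = $120.6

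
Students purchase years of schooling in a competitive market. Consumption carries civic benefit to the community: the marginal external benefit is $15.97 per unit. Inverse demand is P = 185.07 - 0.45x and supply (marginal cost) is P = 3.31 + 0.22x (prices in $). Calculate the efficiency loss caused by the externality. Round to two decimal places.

Market equilibrium (private): 3.31 + 0.22x = 185.07 - 0.45x → x_m = 271.2836.
Social marginal benefit = demand + MEB = 201.04 - 0.45x.
Set SMB = MC: 201.04 - 0.45x = 3.31 + 0.22x → x* = 295.1194.
Height of the DWL triangle at x_m is SMB(x_m) − MC(x_m) = MEB(x_m) = 15.9700.
DWL = ½ × 23.8358 × 15.9700 = 190.3289.

DWL = $190.33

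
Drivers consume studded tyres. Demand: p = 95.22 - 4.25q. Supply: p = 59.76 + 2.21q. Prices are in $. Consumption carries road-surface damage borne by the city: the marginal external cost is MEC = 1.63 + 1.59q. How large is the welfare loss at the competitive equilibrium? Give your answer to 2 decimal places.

DWL = $6.66

Market equilibrium (private): 59.76 + 2.21q = 95.22 - 4.25q → q_m = 5.4892.
Social marginal benefit = demand − MEC = 93.59 - 5.84q.
Set SMB = MC: 93.59 - 5.84q = 59.76 + 2.21q → q* = 4.2025.
Between q* and q_m the wedge MC − SMB runs linearly from 0 to MEC(q_m), so the loss is a triangle.
DWL = ½ × 1.2867 × 10.3578 = 6.6637.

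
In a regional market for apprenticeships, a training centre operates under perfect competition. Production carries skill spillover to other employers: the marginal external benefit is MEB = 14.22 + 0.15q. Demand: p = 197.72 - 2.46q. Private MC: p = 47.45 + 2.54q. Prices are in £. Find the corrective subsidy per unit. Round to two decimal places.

Social marginal cost = private MC − MEB = 33.23 + 2.39q.
Set SMC = demand: 33.23 + 2.39q = 197.72 - 2.46q → q* = 33.9155.
The Pigouvian subsidy equals MEB at q*: 14.22 + 0.15×33.9155 = 19.3073.

subsidy = £19.31 per unit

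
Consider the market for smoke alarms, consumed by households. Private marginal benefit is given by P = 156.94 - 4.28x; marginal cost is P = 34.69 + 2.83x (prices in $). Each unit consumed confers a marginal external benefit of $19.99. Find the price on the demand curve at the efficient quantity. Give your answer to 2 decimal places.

Social marginal benefit = demand + MEB = 176.93 - 4.28x.
Set SMB = MC: 176.93 - 4.28x = 34.69 + 2.83x → x* = 20.0056.
Consumer price on the demand curve at x*: 156.94 − 4.28×20.0056 = 71.3160.

P = $71.32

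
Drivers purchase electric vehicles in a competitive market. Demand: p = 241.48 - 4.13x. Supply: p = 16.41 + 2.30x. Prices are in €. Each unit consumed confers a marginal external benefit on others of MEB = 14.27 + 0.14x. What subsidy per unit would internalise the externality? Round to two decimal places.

Social marginal benefit = demand + MEB = 255.75 - 3.99x.
Set SMB = MC: 255.75 - 3.99x = 16.41 + 2.30x → x* = 38.0509.
The Pigouvian subsidy equals MEB at x*: 14.27 + 0.14×38.0509 = 19.5971.

subsidy = €19.60 per unit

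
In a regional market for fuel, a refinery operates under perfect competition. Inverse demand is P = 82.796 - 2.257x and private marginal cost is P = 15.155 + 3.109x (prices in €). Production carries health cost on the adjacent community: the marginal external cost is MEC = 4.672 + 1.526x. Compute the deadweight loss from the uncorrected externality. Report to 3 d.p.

Market equilibrium (private): 15.155 + 3.109x = 82.796 - 2.257x → x_m = 12.6055.
Social marginal cost = private MC + MEC = 19.827 + 4.635x.
Set SMC = demand: 19.827 + 4.635x = 82.796 - 2.257x → x* = 9.1365.
Height of the DWL triangle at x_m is SMC(x_m) − demand(x_m) = MEC(x_m) = 23.9080.
DWL = ½ × 3.4690 × 23.9080 = 41.4684.

DWL = €41.468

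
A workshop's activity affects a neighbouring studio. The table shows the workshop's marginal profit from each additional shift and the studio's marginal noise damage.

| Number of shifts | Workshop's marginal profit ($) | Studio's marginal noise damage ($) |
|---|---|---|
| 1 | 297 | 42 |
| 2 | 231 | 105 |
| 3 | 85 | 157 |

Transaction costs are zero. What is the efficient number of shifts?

Bargaining reaches the level where marginal profit last exceeds marginal noise damage.
That holds through level 2 (231 ≥ 105) but not at 3 (85 < 157).

2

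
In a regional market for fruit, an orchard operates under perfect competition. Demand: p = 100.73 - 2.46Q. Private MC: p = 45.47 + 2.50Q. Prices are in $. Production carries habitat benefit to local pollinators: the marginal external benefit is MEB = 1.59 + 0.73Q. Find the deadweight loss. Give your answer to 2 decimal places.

Market equilibrium (private): 45.47 + 2.50Q = 100.73 - 2.46Q → Q_m = 11.1411.
Social marginal cost = private MC − MEB = 43.88 + 1.77Q.
Set SMC = demand: 43.88 + 1.77Q = 100.73 - 2.46Q → Q* = 13.4397.
The welfare-loss triangle has base |Q_m − Q*| and height MEB(Q_m) (the vertical gap between SMC and demand is zero at Q* and MEB at Q_m).
DWL = ½ × 2.2986 × 9.7230 = 11.1746.

DWL = $11.17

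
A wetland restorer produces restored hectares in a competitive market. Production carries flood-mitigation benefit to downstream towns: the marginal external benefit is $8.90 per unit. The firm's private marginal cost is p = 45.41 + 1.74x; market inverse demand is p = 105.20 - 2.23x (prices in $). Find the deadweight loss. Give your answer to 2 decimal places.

DWL = $9.98

Market equilibrium (private): 45.41 + 1.74x = 105.20 - 2.23x → x_m = 15.0605.
Social marginal cost = private MC − MEB = 36.51 + 1.74x.
Set SMC = demand: 36.51 + 1.74x = 105.20 - 2.23x → x* = 17.3023.
Between x* and x_m the wedge demand − SMC runs linearly from 0 to MEB(x_m), so the loss is a triangle.
DWL = ½ × 2.2418 × 8.9000 = 9.9760.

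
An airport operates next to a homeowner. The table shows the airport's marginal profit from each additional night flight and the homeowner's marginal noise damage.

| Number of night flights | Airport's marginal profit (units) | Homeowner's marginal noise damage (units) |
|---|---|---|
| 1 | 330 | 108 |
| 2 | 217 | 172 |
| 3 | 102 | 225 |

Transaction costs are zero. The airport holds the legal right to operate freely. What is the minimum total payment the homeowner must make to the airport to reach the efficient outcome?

Left alone the airport would choose level 3 (marginal profit stays positive).
Efficient level: k* = 2 (marginal profit ≥ marginal noise damage through 2).
The homeowner must at least cover the airport's forgone profit from cutting 3→2: 102 = 102.

102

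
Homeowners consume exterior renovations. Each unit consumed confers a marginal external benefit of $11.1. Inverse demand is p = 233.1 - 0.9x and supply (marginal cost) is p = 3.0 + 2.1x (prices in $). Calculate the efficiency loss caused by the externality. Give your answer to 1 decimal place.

DWL = $20.5

Market equilibrium (private): 3.0 + 2.1x = 233.1 - 0.9x → x_m = 76.7000.
Social marginal benefit = demand + MEB = 244.2 - 0.9x.
Set SMB = MC: 244.2 - 0.9x = 3.0 + 2.1x → x* = 80.4000.
Height of the DWL triangle at x_m is SMB(x_m) − MC(x_m) = MEB(x_m) = 11.1000.
DWL = ½ × 3.7000 × 11.1000 = 20.5350.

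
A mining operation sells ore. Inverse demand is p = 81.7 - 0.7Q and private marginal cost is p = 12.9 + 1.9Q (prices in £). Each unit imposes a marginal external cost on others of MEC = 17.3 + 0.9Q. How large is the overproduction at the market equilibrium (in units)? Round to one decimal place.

11.7 units

Market equilibrium (private): 12.9 + 1.9Q = 81.7 - 0.7Q → Q_m = 26.4615.
Social marginal cost = private MC + MEC = 30.2 + 2.8Q.
Set SMC = demand: 30.2 + 2.8Q = 81.7 - 0.7Q → Q* = 14.7143.
Gap = |26.4615 − 14.7143| = 11.7472.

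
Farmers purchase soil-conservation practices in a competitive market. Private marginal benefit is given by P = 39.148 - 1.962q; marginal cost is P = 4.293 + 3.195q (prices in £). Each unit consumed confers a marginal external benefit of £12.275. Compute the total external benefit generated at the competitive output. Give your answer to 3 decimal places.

Market equilibrium (private): 4.293 + 3.195q = 39.148 - 1.962q → q_m = 6.7588.
Total external benefit = MEB × q_m = 12.275 × 6.7588 = 82.9643.

£82.964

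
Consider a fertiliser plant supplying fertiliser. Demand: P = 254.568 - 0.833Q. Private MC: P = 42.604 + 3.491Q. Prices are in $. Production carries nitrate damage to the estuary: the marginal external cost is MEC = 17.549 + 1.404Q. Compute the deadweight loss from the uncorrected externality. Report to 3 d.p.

DWL = $651.222

Market equilibrium (private): 42.604 + 3.491Q = 254.568 - 0.833Q → Q_m = 49.0204.
Social marginal cost = private MC + MEC = 60.153 + 4.895Q.
Set SMC = demand: 60.153 + 4.895Q = 254.568 - 0.833Q → Q* = 33.9412.
Between Q* and Q_m the wedge SMC − demand runs linearly from 0 to MEC(Q_m), so the loss is a triangle.
DWL = ½ × 15.0792 × 86.3736 = 651.2224.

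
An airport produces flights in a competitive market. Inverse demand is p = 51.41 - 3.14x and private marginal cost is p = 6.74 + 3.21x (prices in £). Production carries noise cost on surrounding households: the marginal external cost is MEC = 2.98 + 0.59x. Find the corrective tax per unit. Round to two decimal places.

tax = £6.52 per unit

Social marginal cost = private MC + MEC = 9.72 + 3.80x.
Set SMC = demand: 9.72 + 3.80x = 51.41 - 3.14x → x* = 6.0072.
The Pigouvian tax equals MEC at x*: 2.98 + 0.59×6.0072 = 6.5242.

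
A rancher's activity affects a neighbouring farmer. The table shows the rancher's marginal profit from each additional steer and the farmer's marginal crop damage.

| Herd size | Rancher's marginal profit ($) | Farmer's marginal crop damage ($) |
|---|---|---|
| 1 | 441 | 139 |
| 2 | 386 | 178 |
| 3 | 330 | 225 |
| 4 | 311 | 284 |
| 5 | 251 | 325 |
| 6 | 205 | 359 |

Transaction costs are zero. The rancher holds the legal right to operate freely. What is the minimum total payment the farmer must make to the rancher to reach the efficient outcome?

$456

Left alone the rancher would choose level 6 (marginal profit stays positive).
Efficient level: k* = 4 (marginal profit ≥ marginal crop damage through 4).
The farmer must at least cover the rancher's forgone profit from cutting 6→4: 251 + 205 = 456.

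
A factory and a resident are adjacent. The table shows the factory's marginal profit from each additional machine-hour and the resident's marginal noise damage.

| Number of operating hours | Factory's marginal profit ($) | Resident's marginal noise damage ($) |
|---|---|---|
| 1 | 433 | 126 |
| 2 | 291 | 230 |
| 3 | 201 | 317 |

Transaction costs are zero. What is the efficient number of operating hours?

2

Bargaining reaches the level where marginal profit last exceeds marginal noise damage.
That holds through level 2 (291 ≥ 230) but not at 3 (201 < 317).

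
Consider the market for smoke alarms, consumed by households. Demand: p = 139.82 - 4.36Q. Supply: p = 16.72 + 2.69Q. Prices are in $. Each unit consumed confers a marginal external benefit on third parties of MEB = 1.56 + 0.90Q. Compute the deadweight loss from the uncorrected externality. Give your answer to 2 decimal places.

Market equilibrium (private): 16.72 + 2.69Q = 139.82 - 4.36Q → Q_m = 17.4610.
Social marginal benefit = demand + MEB = 141.38 - 3.46Q.
Set SMB = MC: 141.38 - 3.46Q = 16.72 + 2.69Q → Q* = 20.2699.
Between Q* and Q_m the wedge SMB − MC runs linearly from 0 to MEB(Q_m), so the loss is a triangle.
DWL = ½ × 2.8089 × 17.2749 = 24.2617.

DWL = $24.26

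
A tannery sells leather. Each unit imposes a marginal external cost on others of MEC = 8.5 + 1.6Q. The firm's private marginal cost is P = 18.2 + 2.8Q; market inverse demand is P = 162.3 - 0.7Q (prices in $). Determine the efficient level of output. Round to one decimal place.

Social marginal cost = private MC + MEC = 26.7 + 4.4Q.
Set SMC = demand: 26.7 + 4.4Q = 162.3 - 0.7Q → Q* = 26.5882.

Q* = 26.6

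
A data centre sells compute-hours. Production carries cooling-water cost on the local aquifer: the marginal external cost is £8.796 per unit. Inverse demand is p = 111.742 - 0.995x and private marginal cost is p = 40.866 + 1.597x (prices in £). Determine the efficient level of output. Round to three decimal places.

x* = 23.951

Social marginal cost = private MC + MEC = 49.662 + 1.597x.
Set SMC = demand: 49.662 + 1.597x = 111.742 - 0.995x → x* = 23.9506.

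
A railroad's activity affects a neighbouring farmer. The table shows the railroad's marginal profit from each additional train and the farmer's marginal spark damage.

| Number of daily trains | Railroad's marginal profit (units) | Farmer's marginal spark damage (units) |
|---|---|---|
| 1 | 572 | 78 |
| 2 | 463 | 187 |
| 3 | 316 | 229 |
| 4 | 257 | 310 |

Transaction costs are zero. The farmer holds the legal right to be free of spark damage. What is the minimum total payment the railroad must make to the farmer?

494

Efficient level: marginal profit ≥ marginal spark damage through level 3, so k* = 3.
With the farmer holding the right, the railroad must at least compensate total damage at k*: 78 + 187 + 229 = 494.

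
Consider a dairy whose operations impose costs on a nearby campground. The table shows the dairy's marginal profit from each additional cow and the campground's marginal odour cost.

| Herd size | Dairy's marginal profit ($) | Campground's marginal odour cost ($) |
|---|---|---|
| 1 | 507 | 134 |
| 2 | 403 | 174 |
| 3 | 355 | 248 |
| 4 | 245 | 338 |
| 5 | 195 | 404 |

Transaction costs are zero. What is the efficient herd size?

Bargaining reaches the level where marginal profit last exceeds marginal odour cost.
That holds through level 3 (355 ≥ 248) but not at 4 (245 < 338).

3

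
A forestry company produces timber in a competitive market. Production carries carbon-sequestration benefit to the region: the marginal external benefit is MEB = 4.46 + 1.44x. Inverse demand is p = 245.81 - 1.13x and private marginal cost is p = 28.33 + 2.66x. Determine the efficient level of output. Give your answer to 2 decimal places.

Social marginal cost = private MC − MEB = 23.87 + 1.22x.
Set SMC = demand: 23.87 + 1.22x = 245.81 - 1.13x → x* = 94.4426.

x* = 94.44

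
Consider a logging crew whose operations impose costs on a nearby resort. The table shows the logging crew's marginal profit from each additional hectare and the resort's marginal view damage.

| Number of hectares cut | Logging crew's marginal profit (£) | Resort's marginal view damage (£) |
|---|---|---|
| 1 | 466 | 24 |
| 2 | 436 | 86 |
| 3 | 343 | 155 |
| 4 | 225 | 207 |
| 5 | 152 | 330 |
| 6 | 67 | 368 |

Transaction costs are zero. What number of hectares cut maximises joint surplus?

4

Bargaining reaches the level where marginal profit last exceeds marginal view damage.
That holds through level 4 (225 ≥ 207) but not at 5 (152 < 330).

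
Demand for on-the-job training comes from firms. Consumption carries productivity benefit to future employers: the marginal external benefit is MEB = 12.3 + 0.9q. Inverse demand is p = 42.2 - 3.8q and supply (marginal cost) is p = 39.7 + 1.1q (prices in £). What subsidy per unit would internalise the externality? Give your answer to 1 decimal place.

subsidy = £15.6 per unit

Social marginal benefit = demand + MEB = 54.5 - 2.9q.
Set SMB = MC: 54.5 - 2.9q = 39.7 + 1.1q → q* = 3.7000.
The Pigouvian subsidy equals MEB at q*: 12.3 + 0.9×3.7000 = 15.6300.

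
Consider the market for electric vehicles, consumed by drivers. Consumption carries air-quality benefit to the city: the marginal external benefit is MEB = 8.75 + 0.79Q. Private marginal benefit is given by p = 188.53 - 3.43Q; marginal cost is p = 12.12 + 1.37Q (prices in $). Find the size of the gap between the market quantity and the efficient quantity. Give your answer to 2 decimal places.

9.42 units

Market equilibrium (private): 12.12 + 1.37Q = 188.53 - 3.43Q → Q_m = 36.7521.
Social marginal benefit = demand + MEB = 197.28 - 2.64Q.
Set SMB = MC: 197.28 - 2.64Q = 12.12 + 1.37Q → Q* = 46.1746.
Gap = |36.7521 − 46.1746| = 9.4225.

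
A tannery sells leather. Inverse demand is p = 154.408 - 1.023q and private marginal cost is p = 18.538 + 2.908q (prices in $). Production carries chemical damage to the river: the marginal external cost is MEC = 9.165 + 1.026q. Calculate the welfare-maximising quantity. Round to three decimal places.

q* = 25.561

Social marginal cost = private MC + MEC = 27.703 + 3.934q.
Set SMC = demand: 27.703 + 3.934q = 154.408 - 1.023q → q* = 25.5608.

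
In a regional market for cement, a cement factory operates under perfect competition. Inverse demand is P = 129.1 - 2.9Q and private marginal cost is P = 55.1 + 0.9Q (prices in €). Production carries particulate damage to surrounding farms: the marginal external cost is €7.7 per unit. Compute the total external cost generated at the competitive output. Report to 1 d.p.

Market equilibrium (private): 55.1 + 0.9Q = 129.1 - 2.9Q → Q_m = 19.4737.
Total external cost = MEC × Q_m = 7.7 × 19.4737 = 149.9475.

€149.9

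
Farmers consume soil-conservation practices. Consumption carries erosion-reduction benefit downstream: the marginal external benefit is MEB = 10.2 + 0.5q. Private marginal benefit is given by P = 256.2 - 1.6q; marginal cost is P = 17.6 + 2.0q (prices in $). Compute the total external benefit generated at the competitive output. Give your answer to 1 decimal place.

$1774.2

Market equilibrium (private): 17.6 + 2.0q = 256.2 - 1.6q → q_m = 66.2778.
Total external benefit = ∫₀^{q_m} (10.2 + 0.5q) dq = 10.2×66.2778 + ½×0.5×66.2778² = 1774.2203.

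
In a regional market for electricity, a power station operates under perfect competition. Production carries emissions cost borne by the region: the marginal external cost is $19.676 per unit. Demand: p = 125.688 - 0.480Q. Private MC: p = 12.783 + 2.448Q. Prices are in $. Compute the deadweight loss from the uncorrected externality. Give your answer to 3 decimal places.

Market equilibrium (private): 12.783 + 2.448Q = 125.688 - 0.480Q → Q_m = 38.5605.
Social marginal cost = private MC + MEC = 32.459 + 2.448Q.
Set SMC = demand: 32.459 + 2.448Q = 125.688 - 0.480Q → Q* = 31.8405.
Between Q* and Q_m the wedge SMC − demand runs linearly from 0 to MEC(Q_m), so the loss is a triangle.
DWL = ½ × 6.7200 × 19.6760 = 66.1114.

DWL = $66.111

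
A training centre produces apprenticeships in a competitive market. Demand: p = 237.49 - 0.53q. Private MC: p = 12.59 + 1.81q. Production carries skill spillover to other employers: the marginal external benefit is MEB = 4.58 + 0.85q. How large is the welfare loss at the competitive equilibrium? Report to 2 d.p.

Market equilibrium (private): 12.59 + 1.81q = 237.49 - 0.53q → q_m = 96.1111.
Social marginal cost = private MC − MEB = 8.01 + 0.96q.
Set SMC = demand: 8.01 + 0.96q = 237.49 - 0.53q → q* = 154.0134.
The loss is the area between SMC and demand from q* to q_m; with linear curves that's a triangle of height MEB(q_m).
DWL = ½ × 57.9023 × 86.2744 = 2497.7431.

DWL = 2497.74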